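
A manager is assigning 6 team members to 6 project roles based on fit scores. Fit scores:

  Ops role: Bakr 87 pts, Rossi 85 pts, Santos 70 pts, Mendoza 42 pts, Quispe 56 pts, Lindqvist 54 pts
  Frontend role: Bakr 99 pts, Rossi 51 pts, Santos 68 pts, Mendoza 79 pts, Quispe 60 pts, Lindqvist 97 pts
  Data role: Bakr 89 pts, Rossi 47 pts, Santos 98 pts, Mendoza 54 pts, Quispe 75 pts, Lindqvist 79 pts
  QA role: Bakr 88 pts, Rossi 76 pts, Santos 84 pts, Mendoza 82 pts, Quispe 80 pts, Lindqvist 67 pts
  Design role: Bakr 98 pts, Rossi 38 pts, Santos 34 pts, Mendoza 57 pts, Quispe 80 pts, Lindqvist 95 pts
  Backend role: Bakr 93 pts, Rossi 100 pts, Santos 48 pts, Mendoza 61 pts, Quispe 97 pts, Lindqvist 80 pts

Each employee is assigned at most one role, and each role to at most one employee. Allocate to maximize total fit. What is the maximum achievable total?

Optimal: Bakr→Design role (98 pts), Rossi→Ops role (85 pts), Santos→Data role (98 pts), Mendoza→QA role (82 pts), Quispe→Backend role (97 pts), Lindqvist→Frontend role (97 pts) — total 98+85+98+82+97+97 = 557 pts.
Column-greedy (each role in turn goes to its best remaining employee) gives 544 pts, worse by 13.
Next-best assignment: Bakr→Frontend role, Rossi→Ops role, Santos→Data role, Mendoza→QA role, Quispe→Backend role, Lindqvist→Design role = 556 pts.
No other one-to-one assignment exceeds 557 pts.

Max total: 557 pts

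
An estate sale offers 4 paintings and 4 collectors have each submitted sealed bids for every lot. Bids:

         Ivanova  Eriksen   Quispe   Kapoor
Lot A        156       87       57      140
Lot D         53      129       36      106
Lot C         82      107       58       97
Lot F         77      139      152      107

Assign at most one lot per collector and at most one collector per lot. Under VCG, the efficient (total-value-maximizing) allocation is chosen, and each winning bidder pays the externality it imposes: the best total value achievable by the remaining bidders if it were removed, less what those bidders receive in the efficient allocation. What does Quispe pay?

Quispe pays $19.

Efficient allocation: Ivanova→Lot A ($156), Eriksen→Lot D ($129), Quispe→Lot F ($152), Kapoor→Lot C ($97); total welfare W = $534.
Quispe receives Lot F at value $152, so the others get W − 152 = $382.
Without Quispe: best allocation of the remaining 3 bidders over all 4 lots is Ivanova→Lot A ($156), Eriksen→Lot F ($139), Kapoor→Lot D ($106), total $401.
VCG payment = (others' best without Quispe) − (others' welfare with Quispe) = 401 − 382 = $19.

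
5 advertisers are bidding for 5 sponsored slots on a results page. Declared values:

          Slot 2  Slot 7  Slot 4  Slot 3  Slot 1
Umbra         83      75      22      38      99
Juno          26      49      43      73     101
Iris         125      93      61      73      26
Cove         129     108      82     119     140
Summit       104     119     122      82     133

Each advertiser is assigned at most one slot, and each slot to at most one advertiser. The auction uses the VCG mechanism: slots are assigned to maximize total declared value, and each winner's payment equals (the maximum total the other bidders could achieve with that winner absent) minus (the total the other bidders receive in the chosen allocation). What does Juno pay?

Efficient allocation: Umbra→Slot 7 ($75), Juno→Slot 1 ($101), Iris→Slot 2 ($125), Cove→Slot 3 ($119), Summit→Slot 4 ($122); total welfare W = $542.
Juno receives Slot 1 at value $101, so the others get W − 101 = $441.
Without Juno: best allocation of the remaining 4 bidders over all 5 slots is Umbra→Slot 1 ($99), Iris→Slot 2 ($125), Cove→Slot 3 ($119), Summit→Slot 4 ($122), total $465.
VCG payment = (others' best without Juno) − (others' welfare with Juno) = 465 − 441 = $24.

Juno pays $24.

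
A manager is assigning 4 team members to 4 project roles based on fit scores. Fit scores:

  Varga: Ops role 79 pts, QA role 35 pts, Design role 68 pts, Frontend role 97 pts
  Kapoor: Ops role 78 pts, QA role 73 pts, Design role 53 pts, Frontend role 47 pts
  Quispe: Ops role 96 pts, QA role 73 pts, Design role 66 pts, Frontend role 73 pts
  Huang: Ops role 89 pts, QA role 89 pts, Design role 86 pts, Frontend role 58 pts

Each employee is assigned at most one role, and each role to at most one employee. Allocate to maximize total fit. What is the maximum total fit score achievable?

Treat this as an assignment problem: match each employee to one role.
Optimal: Varga→Frontend role (97 pts), Kapoor→QA role (73 pts), Quispe→Ops role (96 pts), Huang→Design role (86 pts) — total 97+73+96+86 = 352 pts.
Column-greedy (each role in turn goes to its best remaining employee) gives 300 pts, worse by 52.
Next-best assignment: Varga→Frontend role, Kapoor→Design role, Quispe→Ops role, Huang→QA role = 335 pts.
Checked against all permutations: 352 pts is optimal.

Max total: 352 pts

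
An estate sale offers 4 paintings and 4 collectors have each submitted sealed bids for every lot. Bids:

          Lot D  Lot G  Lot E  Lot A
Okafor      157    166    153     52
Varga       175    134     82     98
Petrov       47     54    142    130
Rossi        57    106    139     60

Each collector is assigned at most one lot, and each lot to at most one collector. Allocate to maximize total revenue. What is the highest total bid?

Max total: $610

This is a one-to-one assignment (maximum-weight bipartite matching).
Optimal: Okafor→Lot G ($166), Varga→Lot D ($175), Petrov→Lot A ($130), Rossi→Lot E ($139) — total 166+175+130+139 = $610.
Max-entry greedy (repeatedly take the single best remaining cell) gives $543, worse by 67.
Next-best assignment: Okafor→Lot E, Varga→Lot D, Petrov→Lot A, Rossi→Lot G = $564.
Every other assignment is strictly worse.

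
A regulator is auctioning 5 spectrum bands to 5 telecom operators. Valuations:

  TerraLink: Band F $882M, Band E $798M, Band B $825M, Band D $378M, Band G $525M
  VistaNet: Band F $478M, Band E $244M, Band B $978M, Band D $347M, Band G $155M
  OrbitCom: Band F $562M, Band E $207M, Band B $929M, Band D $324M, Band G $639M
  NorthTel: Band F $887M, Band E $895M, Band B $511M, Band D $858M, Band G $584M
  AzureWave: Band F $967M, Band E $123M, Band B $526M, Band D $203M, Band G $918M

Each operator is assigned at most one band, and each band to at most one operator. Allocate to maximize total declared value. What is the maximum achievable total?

Max total: $4240M

Treat this as an assignment problem: match each operator to one band.
Optimal: TerraLink→Band E ($798M), VistaNet→Band B ($978M), OrbitCom→Band G ($639M), NorthTel→Band D ($858M), AzureWave→Band F ($967M) — total 798+978+639+858+967 = $4240M.
Column-greedy (each band in turn goes to its best remaining operator) gives $3857M, worse by 383.
Checked against all permutations: $4240M is optimal.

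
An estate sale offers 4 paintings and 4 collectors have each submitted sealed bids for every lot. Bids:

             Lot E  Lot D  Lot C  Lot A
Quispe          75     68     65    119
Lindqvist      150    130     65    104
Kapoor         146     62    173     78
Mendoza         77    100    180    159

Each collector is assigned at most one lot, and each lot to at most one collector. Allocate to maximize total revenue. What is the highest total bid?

Optimal: Quispe→Lot A ($119), Lindqvist→Lot D ($130), Kapoor→Lot E ($146), Mendoza→Lot C ($180) — total 119+130+146+180 = $575.
Max-entry greedy (repeatedly take the single best remaining cell) gives $511, worse by 64.

Max total: $575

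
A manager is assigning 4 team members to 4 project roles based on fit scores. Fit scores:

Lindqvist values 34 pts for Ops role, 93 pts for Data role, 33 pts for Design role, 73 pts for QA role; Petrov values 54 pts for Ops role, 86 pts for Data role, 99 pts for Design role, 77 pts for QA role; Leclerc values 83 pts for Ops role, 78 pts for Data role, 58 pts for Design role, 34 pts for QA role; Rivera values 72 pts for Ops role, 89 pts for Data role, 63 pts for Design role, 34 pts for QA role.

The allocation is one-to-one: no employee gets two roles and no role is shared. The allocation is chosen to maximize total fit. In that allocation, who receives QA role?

Lindqvist receives QA role.

This is a one-to-one assignment (maximum-weight bipartite matching).
Optimal: Lindqvist→QA role (73 pts), Petrov→Design role (99 pts), Leclerc→Ops role (83 pts), Rivera→Data role (89 pts) — total 73+99+83+89 = 344 pts.
Column-greedy (each role in turn goes to its best remaining employee) gives 309 pts, worse by 35.
Lindqvist's own top role is Data role (93 pts), but forcing Lindqvist→Data role and reassigning the rest optimally gives only 316 pts — worse by 28.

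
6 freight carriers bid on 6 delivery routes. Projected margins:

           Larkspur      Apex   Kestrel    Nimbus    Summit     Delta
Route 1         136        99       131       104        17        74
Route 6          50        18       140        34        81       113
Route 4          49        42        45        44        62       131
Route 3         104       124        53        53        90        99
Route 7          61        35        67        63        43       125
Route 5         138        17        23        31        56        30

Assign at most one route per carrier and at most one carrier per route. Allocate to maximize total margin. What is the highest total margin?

Maximum total: $693k

Optimal: Larkspur→Route 5 ($138k), Apex→Route 3 ($124k), Kestrel→Route 6 ($140k), Nimbus→Route 1 ($104k), Summit→Route 4 ($62k), Delta→Route 7 ($125k) — total 138+124+140+104+62+125 = $693k.
Column-greedy (each route in turn goes to its best remaining carrier) gives $650k, worse by 43.
Every other assignment is strictly worse.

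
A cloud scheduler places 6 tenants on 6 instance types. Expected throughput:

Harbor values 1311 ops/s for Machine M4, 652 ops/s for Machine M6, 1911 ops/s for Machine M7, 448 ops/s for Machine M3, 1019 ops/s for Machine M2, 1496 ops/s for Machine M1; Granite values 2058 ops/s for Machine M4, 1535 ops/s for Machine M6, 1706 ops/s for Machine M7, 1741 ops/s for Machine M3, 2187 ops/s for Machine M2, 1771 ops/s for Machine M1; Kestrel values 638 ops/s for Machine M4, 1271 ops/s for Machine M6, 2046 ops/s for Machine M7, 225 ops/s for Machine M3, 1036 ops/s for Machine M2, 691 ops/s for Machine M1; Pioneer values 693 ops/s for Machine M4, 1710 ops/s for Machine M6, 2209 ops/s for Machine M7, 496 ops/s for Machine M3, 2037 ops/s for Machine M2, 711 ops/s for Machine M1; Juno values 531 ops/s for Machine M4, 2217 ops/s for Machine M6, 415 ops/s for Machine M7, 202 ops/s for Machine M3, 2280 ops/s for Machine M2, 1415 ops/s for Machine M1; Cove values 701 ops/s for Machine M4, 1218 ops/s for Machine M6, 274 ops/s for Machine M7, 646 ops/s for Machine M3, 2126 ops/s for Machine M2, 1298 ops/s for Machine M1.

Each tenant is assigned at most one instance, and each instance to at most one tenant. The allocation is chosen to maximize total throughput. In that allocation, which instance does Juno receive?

Juno receives Machine M6.

This is the linear assignment problem.
Optimal: Harbor→Machine M4 (1311 ops/s), Granite→Machine M3 (1741 ops/s), Kestrel→Machine M7 (2046 ops/s), Pioneer→Machine M2 (2037 ops/s), Juno→Machine M6 (2217 ops/s), Cove→Machine M1 (1298 ops/s) — total 1311+1741+2046+2037+2217+1298 = 10650 ops/s.
Every other assignment is strictly worse.
Juno's own top instance is Machine M2 (2280 ops/s), but forcing Juno→Machine M2 and reassigning the rest optimally gives only 10386 ops/s — worse by 264.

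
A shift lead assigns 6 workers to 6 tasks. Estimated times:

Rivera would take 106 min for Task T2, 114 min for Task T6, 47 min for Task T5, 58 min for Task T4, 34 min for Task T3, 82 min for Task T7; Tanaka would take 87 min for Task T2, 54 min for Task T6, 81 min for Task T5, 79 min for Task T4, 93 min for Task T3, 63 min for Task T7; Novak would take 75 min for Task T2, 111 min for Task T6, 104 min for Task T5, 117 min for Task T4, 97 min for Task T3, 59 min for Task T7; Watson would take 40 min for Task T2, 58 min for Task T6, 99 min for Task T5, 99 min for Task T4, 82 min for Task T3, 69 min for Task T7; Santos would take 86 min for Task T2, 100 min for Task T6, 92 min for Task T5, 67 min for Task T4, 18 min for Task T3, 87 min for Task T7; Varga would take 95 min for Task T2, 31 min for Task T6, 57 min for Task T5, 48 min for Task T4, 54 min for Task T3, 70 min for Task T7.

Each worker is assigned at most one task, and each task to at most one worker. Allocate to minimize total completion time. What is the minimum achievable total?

Min total: 266 min

This is a one-to-one assignment (minimum-cost bipartite matching).
Optimal: Rivera→Task T5 (47 min), Tanaka→Task T6 (54 min), Novak→Task T7 (59 min), Watson→Task T2 (40 min), Santos→Task T3 (18 min), Varga→Task T4 (48 min) — total 47+54+59+40+18+48 = 266 min.
Column-greedy (each task in turn goes to its cheapest remaining worker) gives 337 min, worse by 71.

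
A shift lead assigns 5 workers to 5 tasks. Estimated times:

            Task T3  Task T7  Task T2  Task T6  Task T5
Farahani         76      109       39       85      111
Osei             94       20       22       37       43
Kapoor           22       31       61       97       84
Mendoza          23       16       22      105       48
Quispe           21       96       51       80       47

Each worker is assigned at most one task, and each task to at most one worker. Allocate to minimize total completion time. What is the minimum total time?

Min total: 161 min

Optimal: Farahani→Task T2 (39 min), Osei→Task T6 (37 min), Kapoor→Task T3 (22 min), Mendoza→Task T7 (16 min), Quispe→Task T5 (47 min) — total 39+37+22+16+47 = 161 min.
Swapping Mendoza↔Farahani (Mendoza→Task T2 22 min, Farahani→Task T7 109 min) adds 76.
Checked against all permutations: 161 min is optimal.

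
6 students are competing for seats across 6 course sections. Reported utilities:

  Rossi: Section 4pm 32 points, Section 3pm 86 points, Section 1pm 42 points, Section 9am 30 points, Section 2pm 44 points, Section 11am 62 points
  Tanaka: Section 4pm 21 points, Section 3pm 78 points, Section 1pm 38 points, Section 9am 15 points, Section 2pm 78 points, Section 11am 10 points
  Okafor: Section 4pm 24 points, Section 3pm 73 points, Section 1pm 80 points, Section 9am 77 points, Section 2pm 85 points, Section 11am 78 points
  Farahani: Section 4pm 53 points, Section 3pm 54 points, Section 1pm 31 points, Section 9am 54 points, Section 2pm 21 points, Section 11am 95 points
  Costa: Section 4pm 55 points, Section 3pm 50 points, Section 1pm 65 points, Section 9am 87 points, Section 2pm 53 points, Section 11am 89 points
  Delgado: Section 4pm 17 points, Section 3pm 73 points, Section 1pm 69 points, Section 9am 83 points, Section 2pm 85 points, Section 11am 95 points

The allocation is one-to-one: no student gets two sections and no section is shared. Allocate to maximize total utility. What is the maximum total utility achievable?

Maximum total: 479 points

Treat this as an assignment problem: match each student to one section.
Optimal: Rossi→Section 3pm (86 points), Tanaka→Section 2pm (78 points), Okafor→Section 1pm (80 points), Farahani→Section 4pm (53 points), Costa→Section 9am (87 points), Delgado→Section 11am (95 points) — total 86+78+80+53+87+95 = 479 points.
Column-greedy (each section in turn goes to its best remaining student) gives 477 points, worse by 2.
Swapping Rossi↔Costa (Rossi→Section 9am 30 points, Costa→Section 3pm 50 points) loses 93.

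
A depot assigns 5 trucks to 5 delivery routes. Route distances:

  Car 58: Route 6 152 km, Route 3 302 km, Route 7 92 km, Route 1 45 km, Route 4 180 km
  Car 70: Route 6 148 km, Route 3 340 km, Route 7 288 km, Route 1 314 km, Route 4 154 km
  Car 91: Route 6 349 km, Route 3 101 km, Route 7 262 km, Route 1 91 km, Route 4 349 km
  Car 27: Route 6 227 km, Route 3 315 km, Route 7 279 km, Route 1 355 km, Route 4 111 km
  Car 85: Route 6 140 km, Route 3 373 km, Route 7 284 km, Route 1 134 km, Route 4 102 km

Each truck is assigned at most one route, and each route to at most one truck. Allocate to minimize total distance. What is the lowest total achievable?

Min total: 586 km

Optimal: Car 58→Route 7 (92 km), Car 70→Route 6 (148 km), Car 91→Route 3 (101 km), Car 27→Route 4 (111 km), Car 85→Route 1 (134 km) — total 92+148+101+111+134 = 586 km.
Column-greedy (each route in turn goes to its cheapest remaining truck) gives 758 km, worse by 172.
Next-best assignment: Car 58→Route 1, Car 70→Route 6, Car 91→Route 3, Car 27→Route 7, Car 85→Route 4 = 675 km.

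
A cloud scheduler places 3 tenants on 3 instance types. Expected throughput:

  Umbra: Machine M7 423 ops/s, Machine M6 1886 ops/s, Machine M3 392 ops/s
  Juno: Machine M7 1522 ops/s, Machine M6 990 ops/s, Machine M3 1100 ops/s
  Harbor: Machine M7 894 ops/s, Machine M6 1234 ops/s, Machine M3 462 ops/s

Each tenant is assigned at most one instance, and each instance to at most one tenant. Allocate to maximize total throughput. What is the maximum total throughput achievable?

Max total: 3880 ops/s

Optimal: Umbra→Machine M6 (1886 ops/s), Juno→Machine M3 (1100 ops/s), Harbor→Machine M7 (894 ops/s) — total 1886+1100+894 = 3880 ops/s.
Row-greedy (each tenant in turn takes its best remaining instance) gives 3870 ops/s, worse by 10.
Next-best assignment: Umbra→Machine M6, Juno→Machine M7, Harbor→Machine M3 = 3870 ops/s.
Checked against all permutations: 3880 ops/s is optimal.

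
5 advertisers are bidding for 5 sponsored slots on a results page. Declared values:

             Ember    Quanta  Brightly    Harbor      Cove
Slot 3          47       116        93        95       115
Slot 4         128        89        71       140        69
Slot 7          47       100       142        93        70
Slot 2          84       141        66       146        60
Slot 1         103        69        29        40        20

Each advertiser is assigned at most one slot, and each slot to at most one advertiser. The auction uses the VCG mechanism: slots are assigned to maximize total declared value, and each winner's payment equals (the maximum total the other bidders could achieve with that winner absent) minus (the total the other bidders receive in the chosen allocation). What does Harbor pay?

Harbor pays $25.

Efficient allocation: Ember→Slot 1 ($103), Quanta→Slot 2 ($141), Brightly→Slot 7 ($142), Harbor→Slot 4 ($140), Cove→Slot 3 ($115); total welfare W = $641.
Harbor receives Slot 4 at value $140, so the others get W − 140 = $501.
Without Harbor: best allocation of the remaining 4 bidders over all 5 slots is Ember→Slot 4 ($128), Quanta→Slot 2 ($141), Brightly→Slot 7 ($142), Cove→Slot 3 ($115), total $526.
VCG payment = (others' best without Harbor) − (others' welfare with Harbor) = 526 − 501 = $25.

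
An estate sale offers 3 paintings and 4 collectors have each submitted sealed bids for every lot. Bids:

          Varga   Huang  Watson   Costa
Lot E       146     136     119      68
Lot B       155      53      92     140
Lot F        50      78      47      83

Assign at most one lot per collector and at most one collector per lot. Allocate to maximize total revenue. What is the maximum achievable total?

Max total: $374

This is the linear assignment problem.
Optimal: Huang→Lot E ($136), Varga→Lot B ($155), Costa→Lot F ($83) — total 136+155+83 = $374.
Column-greedy (each lot in turn goes to its best remaining collector) gives $364, worse by 10.
Next-best assignment: Varga→Lot E, Costa→Lot B, Huang→Lot F = $364.
Checked against all permutations: $374 is optimal.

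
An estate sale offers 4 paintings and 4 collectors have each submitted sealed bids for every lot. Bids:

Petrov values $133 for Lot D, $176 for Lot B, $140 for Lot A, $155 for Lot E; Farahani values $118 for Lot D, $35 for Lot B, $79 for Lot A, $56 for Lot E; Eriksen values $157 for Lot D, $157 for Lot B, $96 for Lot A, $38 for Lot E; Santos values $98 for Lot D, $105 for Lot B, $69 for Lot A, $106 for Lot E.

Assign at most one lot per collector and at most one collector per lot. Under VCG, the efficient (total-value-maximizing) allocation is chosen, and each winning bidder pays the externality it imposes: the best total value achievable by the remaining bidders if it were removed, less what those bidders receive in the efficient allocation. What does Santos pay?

Efficient allocation: Petrov→Lot A ($140), Farahani→Lot D ($118), Eriksen→Lot B ($157), Santos→Lot E ($106); total welfare W = $521.
Santos receives Lot E at value $106, so the others get W − 106 = $415.
Without Santos: best allocation of the remaining 3 bidders over all 4 lots is Petrov→Lot E ($155), Farahani→Lot D ($118), Eriksen→Lot B ($157), total $430.
VCG payment = (others' best without Santos) − (others' welfare with Santos) = 430 − 415 = $15.

Santos pays $15.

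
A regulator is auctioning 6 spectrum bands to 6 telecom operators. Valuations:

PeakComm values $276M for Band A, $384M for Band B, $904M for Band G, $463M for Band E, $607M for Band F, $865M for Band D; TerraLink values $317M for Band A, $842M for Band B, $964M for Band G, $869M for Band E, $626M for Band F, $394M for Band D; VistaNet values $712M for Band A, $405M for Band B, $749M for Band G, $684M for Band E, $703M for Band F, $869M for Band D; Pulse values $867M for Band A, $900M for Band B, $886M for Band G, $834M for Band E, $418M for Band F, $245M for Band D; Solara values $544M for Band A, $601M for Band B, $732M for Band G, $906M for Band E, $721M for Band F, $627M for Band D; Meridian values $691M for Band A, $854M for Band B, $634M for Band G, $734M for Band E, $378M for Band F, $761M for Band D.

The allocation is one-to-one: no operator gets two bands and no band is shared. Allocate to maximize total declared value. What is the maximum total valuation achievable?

Max total: $5159M

Treat this as an assignment problem: match each operator to one band.
Optimal: PeakComm→Band D ($865M), TerraLink→Band G ($964M), VistaNet→Band F ($703M), Pulse→Band A ($867M), Solara→Band E ($906M), Meridian→Band B ($854M) — total 865+964+703+867+906+854 = $5159M.
Max-entry greedy (repeatedly take the single best remaining cell) gives $4937M, worse by 222.
Next-best assignment: PeakComm→Band G, TerraLink→Band E, VistaNet→Band D, Pulse→Band A, Solara→Band F, Meridian→Band B = $5084M.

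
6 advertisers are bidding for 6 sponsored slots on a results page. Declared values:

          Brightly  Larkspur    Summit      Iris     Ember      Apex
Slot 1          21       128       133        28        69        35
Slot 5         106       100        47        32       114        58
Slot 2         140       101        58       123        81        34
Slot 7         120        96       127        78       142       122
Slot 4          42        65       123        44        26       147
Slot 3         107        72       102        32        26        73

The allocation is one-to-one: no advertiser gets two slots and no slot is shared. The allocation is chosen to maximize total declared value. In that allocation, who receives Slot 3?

Brightly receives Slot 3.

This is a one-to-one assignment (maximum-weight bipartite matching).
Optimal: Brightly→Slot 3 ($107), Larkspur→Slot 5 ($100), Summit→Slot 1 ($133), Iris→Slot 2 ($123), Ember→Slot 7 ($142), Apex→Slot 4 ($147) — total 107+100+133+123+142+147 = $752.
Row-greedy (each advertiser in turn takes its best remaining slot) gives $626, worse by 126.
Next-best assignment: Brightly→Slot 5, Larkspur→Slot 1, Summit→Slot 3, Iris→Slot 2, Ember→Slot 7, Apex→Slot 4 = $748.
Brightly's own top slot is Slot 2 ($140), but forcing Brightly→Slot 2 and reassigning the rest optimally gives only $709 — worse by 43.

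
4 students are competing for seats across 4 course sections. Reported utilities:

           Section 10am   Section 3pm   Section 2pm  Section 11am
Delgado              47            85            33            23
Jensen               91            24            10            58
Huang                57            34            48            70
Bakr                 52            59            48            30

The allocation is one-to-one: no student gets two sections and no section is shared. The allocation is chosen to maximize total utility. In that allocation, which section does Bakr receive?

Bakr receives Section 2pm.

Optimal: Delgado→Section 3pm (85 points), Jensen→Section 10am (91 points), Huang→Section 11am (70 points), Bakr→Section 2pm (48 points) — total 85+91+70+48 = 294 points.
Next-best assignment: Delgado→Section 3pm, Jensen→Section 10am, Huang→Section 2pm, Bakr→Section 11am = 254 points.
Swapping Bakr↔Jensen (Bakr→Section 10am 52 points, Jensen→Section 2pm 10 points) loses 77.
Every other assignment is strictly worse.
Bakr's own top section is Section 3pm (59 points), but forcing Bakr→Section 3pm and reassigning the rest optimally gives only 253 points — worse by 41.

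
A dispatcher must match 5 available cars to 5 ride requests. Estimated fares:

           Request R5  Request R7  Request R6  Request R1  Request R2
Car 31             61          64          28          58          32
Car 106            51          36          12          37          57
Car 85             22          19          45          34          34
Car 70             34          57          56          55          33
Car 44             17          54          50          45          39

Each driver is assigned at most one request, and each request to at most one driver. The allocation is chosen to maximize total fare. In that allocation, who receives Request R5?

Car 31 receives Request R5.

This is the linear assignment problem.
Optimal: Car 31→Request R5 ($61), Car 106→Request R2 ($57), Car 85→Request R6 ($45), Car 70→Request R1 ($55), Car 44→Request R7 ($54) — total 61+57+45+55+54 = $272.
Column-greedy (each request in turn goes to its best remaining driver) gives $239, worse by 33.
Next-best assignment: Car 31→Request R5, Car 106→Request R2, Car 85→Request R6, Car 70→Request R7, Car 44→Request R1 = $265.
Car 31's own top request is Request R7 ($64), but forcing Car 31→Request R7 and reassigning the rest optimally gives only $254 — worse by 18.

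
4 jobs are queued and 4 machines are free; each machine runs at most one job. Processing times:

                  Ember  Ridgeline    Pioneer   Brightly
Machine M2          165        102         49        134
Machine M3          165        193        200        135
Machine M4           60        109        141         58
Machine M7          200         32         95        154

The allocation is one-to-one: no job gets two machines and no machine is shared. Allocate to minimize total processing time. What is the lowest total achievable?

Treat this as an assignment problem: match each job to one machine.
Optimal: Ember→Machine M4 (60 min), Ridgeline→Machine M7 (32 min), Pioneer→Machine M2 (49 min), Brightly→Machine M3 (135 min) — total 60+32+49+135 = 276 min.
Min-entry greedy (repeatedly take the single cheapest remaining cell) gives 304 min, worse by 28.
Next-best assignment: Ember→Machine M3, Ridgeline→Machine M7, Pioneer→Machine M2, Brightly→Machine M4 = 304 min.

Minimum total: 276 min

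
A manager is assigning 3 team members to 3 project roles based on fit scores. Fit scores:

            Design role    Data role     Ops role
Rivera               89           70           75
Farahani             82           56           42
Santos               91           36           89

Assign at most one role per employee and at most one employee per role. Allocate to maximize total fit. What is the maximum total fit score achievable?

Maximum total: 241 pts

Optimal: Rivera→Data role (70 pts), Farahani→Design role (82 pts), Santos→Ops role (89 pts) — total 70+82+89 = 241 pts.
Column-greedy (each role in turn goes to its best remaining employee) gives 203 pts, worse by 38.
Next-best assignment: Rivera→Design role, Farahani→Data role, Santos→Ops role = 234 pts.
Swapping Rivera↔Farahani (Rivera→Design role 89 pts, Farahani→Data role 56 pts) loses 7.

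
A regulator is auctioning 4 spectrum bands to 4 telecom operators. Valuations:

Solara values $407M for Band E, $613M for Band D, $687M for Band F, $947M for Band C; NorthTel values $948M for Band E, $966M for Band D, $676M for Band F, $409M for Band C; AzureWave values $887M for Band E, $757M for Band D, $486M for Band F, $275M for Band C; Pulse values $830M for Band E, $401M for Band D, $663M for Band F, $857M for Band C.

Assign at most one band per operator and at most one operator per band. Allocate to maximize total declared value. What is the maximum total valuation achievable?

Max total: $3463M

Optimal: Solara→Band C ($947M), NorthTel→Band D ($966M), AzureWave→Band E ($887M), Pulse→Band F ($663M) — total 947+966+887+663 = $3463M.
Column-greedy (each band in turn goes to its best remaining operator) gives $3249M, worse by 214.
Next-best assignment: Solara→Band F, NorthTel→Band D, AzureWave→Band E, Pulse→Band C = $3397M.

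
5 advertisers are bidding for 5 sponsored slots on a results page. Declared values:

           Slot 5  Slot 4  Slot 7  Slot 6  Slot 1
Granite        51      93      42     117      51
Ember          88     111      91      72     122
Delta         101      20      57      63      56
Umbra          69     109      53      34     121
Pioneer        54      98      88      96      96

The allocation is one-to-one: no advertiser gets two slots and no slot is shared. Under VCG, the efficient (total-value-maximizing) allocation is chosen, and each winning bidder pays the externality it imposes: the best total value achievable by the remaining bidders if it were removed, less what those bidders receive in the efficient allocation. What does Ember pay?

Efficient allocation: Granite→Slot 6 ($117), Ember→Slot 4 ($111), Delta→Slot 5 ($101), Umbra→Slot 1 ($121), Pioneer→Slot 7 ($88); total welfare W = $538.
Ember receives Slot 4 at value $111, so the others get W − 111 = $427.
Without Ember: best allocation of the remaining 4 bidders over all 5 slots is Granite→Slot 6 ($117), Delta→Slot 5 ($101), Umbra→Slot 1 ($121), Pioneer→Slot 4 ($98), total $437.
VCG payment = (others' best without Ember) − (others' welfare with Ember) = 437 − 427 = $10.

Ember pays $10.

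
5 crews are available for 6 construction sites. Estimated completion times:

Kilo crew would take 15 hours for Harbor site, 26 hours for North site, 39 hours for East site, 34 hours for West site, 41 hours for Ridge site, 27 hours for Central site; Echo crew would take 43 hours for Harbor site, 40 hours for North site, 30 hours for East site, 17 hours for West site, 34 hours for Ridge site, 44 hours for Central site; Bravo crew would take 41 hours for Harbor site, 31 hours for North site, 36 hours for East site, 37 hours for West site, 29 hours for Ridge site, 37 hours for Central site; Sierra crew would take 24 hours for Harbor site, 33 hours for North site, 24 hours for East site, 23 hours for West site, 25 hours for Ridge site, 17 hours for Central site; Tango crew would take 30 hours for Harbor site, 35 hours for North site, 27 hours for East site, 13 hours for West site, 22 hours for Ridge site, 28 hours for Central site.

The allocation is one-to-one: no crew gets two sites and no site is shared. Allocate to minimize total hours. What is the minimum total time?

Optimal: Kilo crew→Harbor site (15 hours), Echo crew→West site (17 hours), Bravo crew→North site (31 hours), Sierra crew→Central site (17 hours), Tango crew→Ridge site (22 hours) — total 15+17+31+17+22 = 102 hours.
Min-entry greedy (repeatedly take the single cheapest remaining cell) gives 104 hours, worse by 2.
Next-best assignment: Kilo crew→Harbor site, Echo crew→East site, Bravo crew→Ridge site, Sierra crew→Central site, Tango crew→West site = 104 hours.

Min total: 102 hours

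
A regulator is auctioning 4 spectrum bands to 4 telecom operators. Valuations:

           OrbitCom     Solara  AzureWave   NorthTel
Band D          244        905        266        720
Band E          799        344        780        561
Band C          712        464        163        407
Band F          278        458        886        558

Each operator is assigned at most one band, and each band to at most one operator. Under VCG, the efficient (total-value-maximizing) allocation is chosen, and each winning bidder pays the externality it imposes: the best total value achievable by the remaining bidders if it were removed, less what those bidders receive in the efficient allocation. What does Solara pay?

Solara pays $246M.

Efficient allocation: OrbitCom→Band C ($712M), Solara→Band D ($905M), AzureWave→Band F ($886M), NorthTel→Band E ($561M); total welfare W = $3064M.
Solara receives Band D at value $905M, so the others get W − 905 = $2159M.
Without Solara: best allocation of the remaining 3 bidders over all 4 bands is OrbitCom→Band E ($799M), AzureWave→Band F ($886M), NorthTel→Band D ($720M), total $2405M.
VCG payment = (others' best without Solara) − (others' welfare with Solara) = 2405 − 2159 = $246M.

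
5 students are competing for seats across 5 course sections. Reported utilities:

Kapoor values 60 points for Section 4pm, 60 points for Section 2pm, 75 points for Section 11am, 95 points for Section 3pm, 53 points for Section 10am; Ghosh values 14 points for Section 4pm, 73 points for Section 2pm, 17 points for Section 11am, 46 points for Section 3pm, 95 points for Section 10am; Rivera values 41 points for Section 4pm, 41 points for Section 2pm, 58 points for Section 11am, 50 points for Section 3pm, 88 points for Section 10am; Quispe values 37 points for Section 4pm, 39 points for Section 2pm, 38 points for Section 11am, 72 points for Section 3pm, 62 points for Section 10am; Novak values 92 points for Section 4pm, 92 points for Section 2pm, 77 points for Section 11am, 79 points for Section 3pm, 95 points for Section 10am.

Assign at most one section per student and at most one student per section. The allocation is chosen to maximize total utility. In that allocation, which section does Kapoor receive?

Kapoor receives Section 11am.

This is a one-to-one assignment (maximum-weight bipartite matching).
Optimal: Kapoor→Section 11am (75 points), Ghosh→Section 2pm (73 points), Rivera→Section 10am (88 points), Quispe→Section 3pm (72 points), Novak→Section 4pm (92 points) — total 75+73+88+72+92 = 400 points.
Checked against all permutations: 400 points is optimal.
Kapoor's own top section is Section 3pm (95 points), but forcing Kapoor→Section 3pm and reassigning the rest optimally gives only 386 points — worse by 14.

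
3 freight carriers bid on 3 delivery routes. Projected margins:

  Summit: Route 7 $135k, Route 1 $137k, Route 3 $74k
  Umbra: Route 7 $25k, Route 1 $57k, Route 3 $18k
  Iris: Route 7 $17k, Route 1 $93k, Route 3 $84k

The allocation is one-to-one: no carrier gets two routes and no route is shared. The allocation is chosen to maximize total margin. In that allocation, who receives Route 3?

This is a one-to-one assignment (maximum-weight bipartite matching).
Optimal: Summit→Route 7 ($135k), Umbra→Route 1 ($57k), Iris→Route 3 ($84k) — total 135+57+84 = $276k.
Row-greedy (each carrier in turn takes its best remaining route) gives $246k, worse by 30.
Iris's own top route is Route 1 ($93k), but forcing Iris→Route 1 and reassigning the rest optimally gives only $246k — worse by 30.

Iris receives Route 3.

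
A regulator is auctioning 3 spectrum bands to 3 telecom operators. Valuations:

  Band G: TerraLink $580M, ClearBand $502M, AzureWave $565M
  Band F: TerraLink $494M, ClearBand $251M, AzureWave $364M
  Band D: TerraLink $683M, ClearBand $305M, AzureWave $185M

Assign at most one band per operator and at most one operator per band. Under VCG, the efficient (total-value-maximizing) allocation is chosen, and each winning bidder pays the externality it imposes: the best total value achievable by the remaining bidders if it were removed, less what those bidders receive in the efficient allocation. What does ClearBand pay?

ClearBand pays $201M.

Efficient allocation: TerraLink→Band D ($683M), ClearBand→Band G ($502M), AzureWave→Band F ($364M); total welfare W = $1549M.
ClearBand receives Band G at value $502M, so the others get W − 502 = $1047M.
Without ClearBand: best allocation of the remaining 2 bidders over all 3 bands is TerraLink→Band D ($683M), AzureWave→Band G ($565M), total $1248M.
VCG payment = (others' best without ClearBand) − (others' welfare with ClearBand) = 1248 − 1047 = $201M.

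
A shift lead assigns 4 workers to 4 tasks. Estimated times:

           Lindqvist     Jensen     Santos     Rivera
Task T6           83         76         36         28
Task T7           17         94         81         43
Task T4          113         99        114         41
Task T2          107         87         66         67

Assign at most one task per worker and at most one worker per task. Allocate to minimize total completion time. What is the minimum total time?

Optimal: Lindqvist→Task T7 (17 min), Jensen→Task T2 (87 min), Santos→Task T6 (36 min), Rivera→Task T4 (41 min) — total 17+87+36+41 = 181 min.
Column-greedy (each task in turn goes to its cheapest remaining worker) gives 210 min, worse by 29.
Next-best assignment: Lindqvist→Task T7, Jensen→Task T6, Santos→Task T2, Rivera→Task T4 = 200 min.
No other one-to-one assignment undercuts 181 min.

Minimum total: 181 min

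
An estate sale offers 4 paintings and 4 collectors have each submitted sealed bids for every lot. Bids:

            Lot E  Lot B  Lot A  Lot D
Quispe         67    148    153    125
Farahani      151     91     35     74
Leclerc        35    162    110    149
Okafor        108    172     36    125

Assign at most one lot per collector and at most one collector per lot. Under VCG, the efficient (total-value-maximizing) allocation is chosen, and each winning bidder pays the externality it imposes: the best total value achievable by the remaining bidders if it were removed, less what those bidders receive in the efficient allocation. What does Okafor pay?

Okafor pays $13.

Efficient allocation: Quispe→Lot A ($153), Farahani→Lot E ($151), Leclerc→Lot D ($149), Okafor→Lot B ($172); total welfare W = $625.
Okafor receives Lot B at value $172, so the others get W − 172 = $453.
Without Okafor: best allocation of the remaining 3 bidders over all 4 lots is Quispe→Lot A ($153), Farahani→Lot E ($151), Leclerc→Lot B ($162), total $466.
VCG payment = (others' best without Okafor) − (others' welfare with Okafor) = 466 − 453 = $13.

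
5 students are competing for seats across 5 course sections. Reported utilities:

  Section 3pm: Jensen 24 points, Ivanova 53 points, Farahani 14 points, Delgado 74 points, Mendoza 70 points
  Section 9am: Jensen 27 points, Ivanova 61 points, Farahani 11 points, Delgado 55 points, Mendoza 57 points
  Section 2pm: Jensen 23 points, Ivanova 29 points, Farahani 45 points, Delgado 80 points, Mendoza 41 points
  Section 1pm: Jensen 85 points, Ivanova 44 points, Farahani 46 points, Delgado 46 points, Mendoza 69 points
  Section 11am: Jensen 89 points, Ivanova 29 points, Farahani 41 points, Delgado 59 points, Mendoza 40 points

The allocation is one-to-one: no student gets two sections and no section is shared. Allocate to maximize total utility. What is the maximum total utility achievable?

Max total: 346 points

This is a one-to-one assignment (maximum-weight bipartite matching).
Optimal: Jensen→Section 11am (89 points), Ivanova→Section 9am (61 points), Farahani→Section 1pm (46 points), Delgado→Section 2pm (80 points), Mendoza→Section 3pm (70 points) — total 89+61+46+80+70 = 346 points.
Next-best assignment: Jensen→Section 11am, Ivanova→Section 9am, Farahani→Section 2pm, Delgado→Section 3pm, Mendoza→Section 1pm = 338 points.
Checked against all permutations: 346 points is optimal.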